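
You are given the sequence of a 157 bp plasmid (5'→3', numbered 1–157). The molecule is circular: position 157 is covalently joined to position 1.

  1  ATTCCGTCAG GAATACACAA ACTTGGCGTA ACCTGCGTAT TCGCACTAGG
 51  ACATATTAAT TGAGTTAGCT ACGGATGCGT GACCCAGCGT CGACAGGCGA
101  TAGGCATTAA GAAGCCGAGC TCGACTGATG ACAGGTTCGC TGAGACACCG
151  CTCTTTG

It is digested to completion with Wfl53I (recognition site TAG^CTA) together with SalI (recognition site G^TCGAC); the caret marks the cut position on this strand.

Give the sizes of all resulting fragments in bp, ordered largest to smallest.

The Wfl53I site (TAGCTA) starts at position 66.
Wfl53I cuts after base 3 of each site, so after position 68.
The SalI site (GTCGAC) starts at position 89.
SalI cuts after the first base of each site, so after position 89.
Combined cut positions: 68, 89.
Circular molecule, 2 cuts → 2 fragments:
  69–89 → 21 bp
  90–157 then 1–68 → 68 + 68 = 136 bp
Sorted largest to smallest: 136, 21 bp.

136, 21 bp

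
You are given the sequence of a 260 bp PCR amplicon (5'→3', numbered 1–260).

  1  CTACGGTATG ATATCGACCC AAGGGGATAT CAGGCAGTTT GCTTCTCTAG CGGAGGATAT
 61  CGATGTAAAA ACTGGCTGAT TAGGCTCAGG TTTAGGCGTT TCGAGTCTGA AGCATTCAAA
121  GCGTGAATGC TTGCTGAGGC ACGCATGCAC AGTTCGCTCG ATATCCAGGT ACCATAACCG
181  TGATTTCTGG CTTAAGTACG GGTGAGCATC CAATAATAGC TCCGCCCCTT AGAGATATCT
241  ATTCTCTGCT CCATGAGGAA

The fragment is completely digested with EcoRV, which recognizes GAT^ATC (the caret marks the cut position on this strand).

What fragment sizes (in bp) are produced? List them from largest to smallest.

104, 74, 30, 24, 16, 12 bp

EcoRV sites (GATATC) start at positions 10, 26, 56, 160, 234.
EcoRV cuts after base 3 of each site, so after positions 12, 28, 58, 162, 236.
Linear molecule, 5 cuts → 6 fragments:
  1–12 → 12 bp
  13–28 → 16 bp
  29–58 → 30 bp
  59–162 → 104 bp
  163–236 → 74 bp
  237–260 → 24 bp
Sorted largest to smallest: 104, 74, 30, 24, 16, 12 bp.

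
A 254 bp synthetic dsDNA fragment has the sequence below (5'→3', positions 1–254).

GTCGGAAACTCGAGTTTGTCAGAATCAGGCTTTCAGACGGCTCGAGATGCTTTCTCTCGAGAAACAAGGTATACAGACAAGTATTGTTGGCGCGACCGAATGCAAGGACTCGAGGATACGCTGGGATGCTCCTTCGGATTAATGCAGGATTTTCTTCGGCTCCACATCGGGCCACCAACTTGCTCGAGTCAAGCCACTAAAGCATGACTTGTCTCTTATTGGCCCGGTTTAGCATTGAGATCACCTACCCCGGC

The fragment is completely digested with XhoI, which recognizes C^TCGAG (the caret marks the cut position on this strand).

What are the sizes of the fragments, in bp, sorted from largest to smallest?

74, 71, 53, 32, 15, 9 bp

XhoI sites (CTCGAG) start at positions 9, 41, 56, 109, 183.
XhoI cuts after the first base of each site, so after positions 9, 41, 56, 109, 183.
Linear molecule, 5 cuts → 6 fragments:
  1–9 → 9 bp
  10–41 → 32 bp
  42–56 → 15 bp
  57–109 → 53 bp
  110–183 → 74 bp
  184–254 → 71 bp
Sorted largest to smallest: 74, 71, 53, 32, 15, 9 bp.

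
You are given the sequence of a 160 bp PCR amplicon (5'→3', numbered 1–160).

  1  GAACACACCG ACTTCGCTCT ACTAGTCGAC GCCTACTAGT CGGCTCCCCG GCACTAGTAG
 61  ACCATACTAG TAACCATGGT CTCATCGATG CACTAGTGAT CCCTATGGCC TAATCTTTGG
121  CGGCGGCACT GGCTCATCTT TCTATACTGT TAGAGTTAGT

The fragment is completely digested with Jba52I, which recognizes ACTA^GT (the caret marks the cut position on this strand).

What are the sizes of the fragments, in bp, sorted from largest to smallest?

65, 26, 24, 18, 14, 13 bp

Jba52I sites (ACTAGT) start at positions 21, 35, 53, 66, 92.
Jba52I cuts after base 4 of each site, so after positions 24, 38, 56, 69, 95.
Linear molecule, 5 cuts → 6 fragments:
  1–24 → 24 bp
  25–38 → 14 bp
  39–56 → 18 bp
  57–69 → 13 bp
  70–95 → 26 bp
  96–160 → 65 bp
Sorted largest to smallest: 65, 26, 24, 18, 14, 13 bp.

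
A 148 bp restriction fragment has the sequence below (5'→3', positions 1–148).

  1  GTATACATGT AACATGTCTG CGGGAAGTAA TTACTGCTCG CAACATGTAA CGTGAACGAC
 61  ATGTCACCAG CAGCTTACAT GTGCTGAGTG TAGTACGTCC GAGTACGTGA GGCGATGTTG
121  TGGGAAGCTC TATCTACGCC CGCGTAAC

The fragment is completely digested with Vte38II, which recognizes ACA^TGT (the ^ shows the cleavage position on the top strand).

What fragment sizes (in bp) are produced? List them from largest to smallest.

69, 31, 18, 16, 7, 7 bp

Vte38II sites (ACATGT) start at positions 5, 12, 43, 59, 77.
Vte38II cuts after base 3 of each site, so after positions 7, 14, 45, 61, 79.
Linear molecule, 5 cuts → 6 fragments:
  1–7 → 7 bp
  8–14 → 7 bp
  15–45 → 31 bp
  46–61 → 16 bp
  62–79 → 18 bp
  80–148 → 69 bp
Sorted largest to smallest: 69, 31, 18, 16, 7, 7 bp.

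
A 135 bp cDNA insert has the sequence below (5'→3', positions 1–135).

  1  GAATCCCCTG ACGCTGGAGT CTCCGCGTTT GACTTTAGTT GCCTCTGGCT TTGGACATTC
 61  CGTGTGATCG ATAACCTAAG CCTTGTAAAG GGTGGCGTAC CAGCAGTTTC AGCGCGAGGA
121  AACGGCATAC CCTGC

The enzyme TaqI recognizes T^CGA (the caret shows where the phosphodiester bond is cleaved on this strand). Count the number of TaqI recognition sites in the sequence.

TCGA occurs starting at position 68.
TaqI cuts at 1 site.

1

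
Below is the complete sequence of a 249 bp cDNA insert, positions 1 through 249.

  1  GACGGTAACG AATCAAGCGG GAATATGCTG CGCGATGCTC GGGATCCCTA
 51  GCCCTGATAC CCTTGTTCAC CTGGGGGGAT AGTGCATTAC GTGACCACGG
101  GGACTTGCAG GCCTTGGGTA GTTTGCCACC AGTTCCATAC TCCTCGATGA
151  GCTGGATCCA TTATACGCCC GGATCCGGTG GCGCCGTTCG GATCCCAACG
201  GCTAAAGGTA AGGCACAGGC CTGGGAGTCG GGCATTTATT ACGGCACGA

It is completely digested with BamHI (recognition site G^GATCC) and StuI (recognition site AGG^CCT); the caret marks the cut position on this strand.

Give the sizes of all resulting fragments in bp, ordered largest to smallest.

BamHI sites (GGATCC) start at positions 42, 154, 171, 190.
BamHI cuts after the first base of each site, so after positions 42, 154, 171, 190.
StuI sites (AGGCCT) start at positions 109, 217.
StuI cuts after base 3 of each site, so after positions 111, 219.
Combined cut positions: 42, 111, 154, 171, 190, 219.
Linear molecule, 6 cuts → 7 fragments:
  1–42 → 42 bp
  43–111 → 69 bp
  112–154 → 43 bp
  155–171 → 17 bp
  172–190 → 19 bp
  191–219 → 29 bp
  220–249 → 30 bp
Sorted largest to smallest: 69, 43, 42, 30, 29, 19, 17 bp.

69, 43, 42, 30, 29, 19, 17 bp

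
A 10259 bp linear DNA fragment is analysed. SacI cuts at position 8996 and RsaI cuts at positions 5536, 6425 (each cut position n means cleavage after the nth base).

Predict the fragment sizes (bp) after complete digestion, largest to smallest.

Combined cut positions (sorted): 5536, 6425, 8996.
Linear molecule, 3 cuts → 4 fragments:
  5536 − 0 = 5536 bp
  6425 − 5536 = 889 bp
  8996 − 6425 = 2571 bp
  10259 − 8996 = 1263 bp
Sorted largest to smallest: 5536, 2571, 1263, 889 bp.

5536, 2571, 1263, 889 bp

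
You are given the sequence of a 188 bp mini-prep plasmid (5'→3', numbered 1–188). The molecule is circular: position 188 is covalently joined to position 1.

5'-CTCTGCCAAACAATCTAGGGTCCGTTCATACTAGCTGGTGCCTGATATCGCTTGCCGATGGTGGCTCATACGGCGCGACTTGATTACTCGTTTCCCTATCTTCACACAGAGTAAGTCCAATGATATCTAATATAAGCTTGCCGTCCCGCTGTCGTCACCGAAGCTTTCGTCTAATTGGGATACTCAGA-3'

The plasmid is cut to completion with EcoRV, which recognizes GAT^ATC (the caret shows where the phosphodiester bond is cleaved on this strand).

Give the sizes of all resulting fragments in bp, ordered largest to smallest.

EcoRV sites (GATATC) start at positions 44, 122.
EcoRV cuts after base 3 of each site, so after positions 46, 124.
Circular molecule, 2 cuts → 2 fragments:
  47–124 → 78 bp
  125–188 then 1–46 → 64 + 46 = 110 bp
Sorted largest to smallest: 110, 78 bp.

110, 78 bp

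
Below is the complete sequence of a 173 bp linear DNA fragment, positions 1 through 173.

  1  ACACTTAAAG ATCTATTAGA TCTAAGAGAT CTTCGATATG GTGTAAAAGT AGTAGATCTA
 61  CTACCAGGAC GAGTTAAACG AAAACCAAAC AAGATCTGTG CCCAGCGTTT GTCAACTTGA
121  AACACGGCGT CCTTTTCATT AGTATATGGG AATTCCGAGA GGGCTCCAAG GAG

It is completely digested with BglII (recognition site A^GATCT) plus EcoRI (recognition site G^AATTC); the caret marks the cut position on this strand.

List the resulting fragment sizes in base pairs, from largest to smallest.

58, 38, 27, 23, 9, 9, 9 bp

BglII sites (AGATCT) start at positions 9, 18, 27, 54, 92.
BglII cuts after the first base of each site, so after positions 9, 18, 27, 54, 92.
The EcoRI site (GAATTC) starts at position 150.
EcoRI cuts after the first base of each site, so after position 150.
Combined cut positions: 9, 18, 27, 54, 92, 150.
Linear molecule, 6 cuts → 7 fragments:
  1–9 → 9 bp
  10–18 → 9 bp
  19–27 → 9 bp
  28–54 → 27 bp
  55–92 → 38 bp
  93–150 → 58 bp
  151–173 → 23 bp
Sorted largest to smallest: 58, 38, 27, 23, 9, 9, 9 bp.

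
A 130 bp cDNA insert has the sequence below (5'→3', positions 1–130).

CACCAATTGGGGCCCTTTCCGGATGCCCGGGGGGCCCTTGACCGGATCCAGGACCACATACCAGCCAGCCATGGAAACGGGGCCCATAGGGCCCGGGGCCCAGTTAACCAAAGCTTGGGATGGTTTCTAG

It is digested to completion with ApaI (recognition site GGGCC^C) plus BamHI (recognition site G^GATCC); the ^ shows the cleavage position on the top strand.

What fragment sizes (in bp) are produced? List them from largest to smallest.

40, 30, 22, 14, 9, 8, 7 bp

ApaI sites (GGGCCC) start at positions 10, 32, 80, 89, 96.
ApaI cuts after base 5 of each site (before the last base), so after positions 14, 36, 84, 93, 100.
The BamHI site (GGATCC) starts at position 44.
BamHI cuts after the first base of each site, so after position 44.
Combined cut positions: 14, 36, 44, 84, 93, 100.
Linear molecule, 6 cuts → 7 fragments:
  1–14 → 14 bp
  15–36 → 22 bp
  37–44 → 8 bp
  45–84 → 40 bp
  85–93 → 9 bp
  94–100 → 7 bp
  101–130 → 30 bp
Sorted largest to smallest: 40, 30, 22, 14, 9, 8, 7 bp.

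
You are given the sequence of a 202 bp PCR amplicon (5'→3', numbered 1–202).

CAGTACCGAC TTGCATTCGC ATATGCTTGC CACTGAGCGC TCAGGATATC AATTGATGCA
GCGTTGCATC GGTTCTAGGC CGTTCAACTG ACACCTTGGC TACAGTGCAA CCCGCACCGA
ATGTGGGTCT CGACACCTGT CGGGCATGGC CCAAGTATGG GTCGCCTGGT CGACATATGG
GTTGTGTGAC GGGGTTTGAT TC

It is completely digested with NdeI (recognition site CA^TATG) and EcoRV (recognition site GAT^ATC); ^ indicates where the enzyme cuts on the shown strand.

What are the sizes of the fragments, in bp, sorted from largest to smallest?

NdeI sites (CATATG) start at positions 20, 174.
NdeI cuts after base 2 of each site, so after positions 21, 175.
The EcoRV site (GATATC) starts at position 45.
EcoRV cuts after base 3 of each site, so after position 47.
Combined cut positions: 21, 47, 175.
Linear molecule, 3 cuts → 4 fragments:
  1–21 → 21 bp
  22–47 → 26 bp
  48–175 → 128 bp
  176–202 → 27 bp
Sorted largest to smallest: 128, 27, 26, 21 bp.

128, 27, 26, 21 bp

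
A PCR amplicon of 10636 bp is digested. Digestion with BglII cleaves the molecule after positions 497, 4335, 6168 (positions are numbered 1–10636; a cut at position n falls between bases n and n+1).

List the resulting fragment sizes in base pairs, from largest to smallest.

4468, 3838, 1833, 497 bp

Linear molecule, 3 cuts → 4 fragments:
  497 − 0 = 497 bp
  4335 − 497 = 3838 bp
  6168 − 4335 = 1833 bp
  10636 − 6168 = 4468 bp
Sorted largest to smallest: 4468, 3838, 1833, 497 bp.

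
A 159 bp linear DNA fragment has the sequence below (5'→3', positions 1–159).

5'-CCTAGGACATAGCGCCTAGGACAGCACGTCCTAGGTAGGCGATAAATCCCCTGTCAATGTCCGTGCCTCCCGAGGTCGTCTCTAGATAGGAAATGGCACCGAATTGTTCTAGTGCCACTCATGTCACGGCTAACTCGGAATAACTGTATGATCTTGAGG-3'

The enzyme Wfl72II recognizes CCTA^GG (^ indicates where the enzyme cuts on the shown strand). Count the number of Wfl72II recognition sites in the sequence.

3

CCTAGG occurs starting at positions 1, 15, 30.
Wfl72II cuts at 3 sites.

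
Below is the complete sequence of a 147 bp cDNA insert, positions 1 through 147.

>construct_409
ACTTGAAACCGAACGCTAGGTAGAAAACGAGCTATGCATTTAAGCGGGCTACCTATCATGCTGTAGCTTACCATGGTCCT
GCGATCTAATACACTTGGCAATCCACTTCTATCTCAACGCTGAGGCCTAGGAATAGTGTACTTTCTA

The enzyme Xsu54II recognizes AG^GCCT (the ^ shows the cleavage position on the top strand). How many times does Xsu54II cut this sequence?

1

AGGCCT occurs starting at position 123.
Xsu54II cuts at 1 site.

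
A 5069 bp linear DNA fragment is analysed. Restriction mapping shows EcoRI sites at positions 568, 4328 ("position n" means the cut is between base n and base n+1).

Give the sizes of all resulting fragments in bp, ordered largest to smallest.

3760, 741, 568 bp

Linear molecule, 2 cuts → 3 fragments:
  568 − 0 = 568 bp
  4328 − 568 = 3760 bp
  5069 − 4328 = 741 bp
Sorted largest to smallest: 3760, 741, 568 bp.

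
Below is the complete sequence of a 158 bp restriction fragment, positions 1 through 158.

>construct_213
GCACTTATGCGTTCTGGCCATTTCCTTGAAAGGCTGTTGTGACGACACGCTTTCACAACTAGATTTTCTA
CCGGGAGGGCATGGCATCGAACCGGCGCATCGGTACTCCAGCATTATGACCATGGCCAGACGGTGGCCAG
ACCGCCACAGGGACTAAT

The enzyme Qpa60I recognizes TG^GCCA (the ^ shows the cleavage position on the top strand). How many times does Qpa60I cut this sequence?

TGGCCA occurs starting at positions 15, 123, 134.
Qpa60I cuts at 3 sites.

3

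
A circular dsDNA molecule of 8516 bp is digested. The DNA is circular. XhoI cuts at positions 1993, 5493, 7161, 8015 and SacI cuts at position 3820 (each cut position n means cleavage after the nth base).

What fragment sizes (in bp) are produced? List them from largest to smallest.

Combined cut positions (sorted): 1993, 3820, 5493, 7161, 8015.
Circular molecule, 5 cuts → 5 fragments:
  3820 − 1993 = 1827 bp
  5493 − 3820 = 1673 bp
  7161 − 5493 = 1668 bp
  8015 − 7161 = 854 bp
  wrap: 8516 − 8015 + 1993 = 2494 bp
Sorted largest to smallest: 2494, 1827, 1673, 1668, 854 bp.

2494, 1827, 1673, 1668, 854 bp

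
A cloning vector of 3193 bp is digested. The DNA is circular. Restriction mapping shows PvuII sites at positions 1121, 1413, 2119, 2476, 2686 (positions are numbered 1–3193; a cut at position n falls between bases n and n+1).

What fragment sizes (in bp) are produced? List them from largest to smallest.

1628, 706, 357, 292, 210 bp

Circular molecule, 5 cuts → 5 fragments:
  1413 − 1121 = 292 bp
  2119 − 1413 = 706 bp
  2476 − 2119 = 357 bp
  2686 − 2476 = 210 bp
  wrap: 3193 − 2686 + 1121 = 1628 bp
Sorted largest to smallest: 1628, 706, 357, 292, 210 bp.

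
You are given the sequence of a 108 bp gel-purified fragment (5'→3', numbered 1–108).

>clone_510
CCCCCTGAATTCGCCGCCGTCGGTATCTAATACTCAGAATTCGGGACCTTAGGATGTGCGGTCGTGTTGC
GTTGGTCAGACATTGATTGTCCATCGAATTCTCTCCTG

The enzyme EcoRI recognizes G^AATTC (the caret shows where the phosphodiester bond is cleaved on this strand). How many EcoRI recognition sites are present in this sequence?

3

GAATTC occurs starting at positions 7, 37, 96.
EcoRI cuts at 3 sites.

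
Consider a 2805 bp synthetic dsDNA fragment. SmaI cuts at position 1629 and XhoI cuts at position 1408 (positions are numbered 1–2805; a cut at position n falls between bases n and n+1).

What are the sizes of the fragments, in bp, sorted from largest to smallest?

Combined cut positions (sorted): 1408, 1629.
Linear molecule, 2 cuts → 3 fragments:
  1408 − 0 = 1408 bp
  1629 − 1408 = 221 bp
  2805 − 1629 = 1176 bp
Sorted largest to smallest: 1408, 1176, 221 bp.

1408, 1176, 221 bp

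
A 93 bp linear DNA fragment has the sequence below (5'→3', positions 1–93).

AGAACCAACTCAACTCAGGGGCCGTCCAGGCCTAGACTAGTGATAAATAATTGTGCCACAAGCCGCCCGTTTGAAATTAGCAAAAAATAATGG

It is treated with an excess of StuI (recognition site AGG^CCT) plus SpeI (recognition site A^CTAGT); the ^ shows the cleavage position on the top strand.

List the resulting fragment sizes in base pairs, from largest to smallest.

57, 30, 6 bp

The StuI site (AGGCCT) starts at position 28.
StuI cuts after base 3 of each site, so after position 30.
The SpeI site (ACTAGT) starts at position 36.
SpeI cuts after the first base of each site, so after position 36.
Combined cut positions: 30, 36.
Linear molecule, 2 cuts → 3 fragments:
  1–30 → 30 bp
  31–36 → 6 bp
  37–93 → 57 bp
Sorted largest to smallest: 57, 30, 6 bp.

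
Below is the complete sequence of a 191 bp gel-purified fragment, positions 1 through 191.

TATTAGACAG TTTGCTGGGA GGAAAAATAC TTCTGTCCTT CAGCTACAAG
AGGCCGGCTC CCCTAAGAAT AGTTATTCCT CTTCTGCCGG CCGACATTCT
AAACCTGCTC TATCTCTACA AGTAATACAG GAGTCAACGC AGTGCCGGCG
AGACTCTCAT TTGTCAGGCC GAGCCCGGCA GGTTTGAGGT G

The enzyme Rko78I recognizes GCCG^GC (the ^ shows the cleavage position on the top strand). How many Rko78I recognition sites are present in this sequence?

GCCGGC occurs starting at positions 53, 86, 144.
Rko78I cuts at 3 sites.

3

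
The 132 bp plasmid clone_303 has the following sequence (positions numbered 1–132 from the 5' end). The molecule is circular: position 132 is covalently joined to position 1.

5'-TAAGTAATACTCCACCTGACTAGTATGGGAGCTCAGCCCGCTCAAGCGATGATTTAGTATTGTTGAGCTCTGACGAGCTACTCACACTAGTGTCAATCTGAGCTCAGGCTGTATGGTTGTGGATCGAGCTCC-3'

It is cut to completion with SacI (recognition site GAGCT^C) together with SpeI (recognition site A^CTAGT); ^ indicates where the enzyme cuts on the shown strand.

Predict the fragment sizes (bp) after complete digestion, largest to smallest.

SacI sites (GAGCTC) start at positions 29, 65, 100, 126.
SacI cuts after base 5 of each site (before the last base), so after positions 33, 69, 104, 130.
SpeI sites (ACTAGT) start at positions 19, 86.
SpeI cuts after the first base of each site, so after positions 19, 86.
Combined cut positions: 19, 33, 69, 86, 104, 130.
Circular molecule, 6 cuts → 6 fragments:
  20–33 → 14 bp
  34–69 → 36 bp
  70–86 → 17 bp
  87–104 → 18 bp
  105–130 → 26 bp
  131–132 then 1–19 → 2 + 19 = 21 bp
Sorted largest to smallest: 36, 26, 21, 18, 17, 14 bp.

36, 26, 21, 18, 17, 14 bp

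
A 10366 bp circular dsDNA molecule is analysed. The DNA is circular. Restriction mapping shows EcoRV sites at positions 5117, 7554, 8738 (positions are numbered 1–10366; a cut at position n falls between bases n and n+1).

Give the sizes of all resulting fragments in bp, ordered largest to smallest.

Circular molecule, 3 cuts → 3 fragments:
  7554 − 5117 = 2437 bp
  8738 − 7554 = 1184 bp
  wrap: 10366 − 8738 + 5117 = 6745 bp
Sorted largest to smallest: 6745, 2437, 1184 bp.

6745, 2437, 1184 bp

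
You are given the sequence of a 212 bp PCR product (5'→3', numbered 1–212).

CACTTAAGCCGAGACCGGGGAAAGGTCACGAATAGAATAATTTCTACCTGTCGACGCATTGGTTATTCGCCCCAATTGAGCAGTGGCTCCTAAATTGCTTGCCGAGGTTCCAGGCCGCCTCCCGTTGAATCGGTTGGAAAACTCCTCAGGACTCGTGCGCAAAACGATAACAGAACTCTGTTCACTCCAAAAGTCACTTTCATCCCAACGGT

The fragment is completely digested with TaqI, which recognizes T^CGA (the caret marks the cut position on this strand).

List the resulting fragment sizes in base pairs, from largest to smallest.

The TaqI site (TCGA) starts at position 51.
TaqI cuts after the first base of each site, so after position 51.
Linear molecule, 1 cut → 2 fragments:
  1–51 → 51 bp
  52–212 → 161 bp
Sorted largest to smallest: 161, 51 bp.

161, 51 bp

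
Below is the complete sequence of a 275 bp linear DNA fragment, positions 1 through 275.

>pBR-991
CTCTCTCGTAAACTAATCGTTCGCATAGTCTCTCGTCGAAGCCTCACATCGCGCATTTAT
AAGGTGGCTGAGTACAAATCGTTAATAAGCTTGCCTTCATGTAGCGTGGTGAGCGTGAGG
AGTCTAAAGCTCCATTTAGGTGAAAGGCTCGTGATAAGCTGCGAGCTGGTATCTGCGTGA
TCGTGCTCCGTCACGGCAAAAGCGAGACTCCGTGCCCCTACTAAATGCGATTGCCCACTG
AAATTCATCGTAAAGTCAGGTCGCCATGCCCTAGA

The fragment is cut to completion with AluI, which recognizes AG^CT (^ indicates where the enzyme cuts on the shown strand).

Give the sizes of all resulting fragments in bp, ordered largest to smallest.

AluI sites (AGCT) start at positions 88, 128, 157, 164.
AluI cuts after base 2 of each site, so after positions 89, 129, 158, 165.
Linear molecule, 4 cuts → 5 fragments:
  1–89 → 89 bp
  90–129 → 40 bp
  130–158 → 29 bp
  159–165 → 7 bp
  166–275 → 110 bp
Sorted largest to smallest: 110, 89, 40, 29, 7 bp.

110, 89, 40, 29, 7 bp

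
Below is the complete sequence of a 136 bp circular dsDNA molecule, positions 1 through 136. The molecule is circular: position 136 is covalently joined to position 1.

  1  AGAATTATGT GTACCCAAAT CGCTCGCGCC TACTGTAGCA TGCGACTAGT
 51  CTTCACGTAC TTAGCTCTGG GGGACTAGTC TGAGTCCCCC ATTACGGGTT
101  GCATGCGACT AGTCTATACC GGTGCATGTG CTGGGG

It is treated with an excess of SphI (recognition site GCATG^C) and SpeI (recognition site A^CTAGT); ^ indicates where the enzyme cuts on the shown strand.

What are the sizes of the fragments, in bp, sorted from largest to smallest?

SphI sites (GCATGC) start at positions 38, 101.
SphI cuts after base 5 of each site (before the last base), so after positions 42, 105.
SpeI sites (ACTAGT) start at positions 45, 74, 108.
SpeI cuts after the first base of each site, so after positions 45, 74, 108.
Combined cut positions: 42, 45, 74, 105, 108.
Circular molecule, 5 cuts → 5 fragments:
  43–45 → 3 bp
  46–74 → 29 bp
  75–105 → 31 bp
  106–108 → 3 bp
  109–136 then 1–42 → 28 + 42 = 70 bp
Sorted largest to smallest: 70, 31, 29, 3, 3 bp.

70, 31, 29, 3, 3 bp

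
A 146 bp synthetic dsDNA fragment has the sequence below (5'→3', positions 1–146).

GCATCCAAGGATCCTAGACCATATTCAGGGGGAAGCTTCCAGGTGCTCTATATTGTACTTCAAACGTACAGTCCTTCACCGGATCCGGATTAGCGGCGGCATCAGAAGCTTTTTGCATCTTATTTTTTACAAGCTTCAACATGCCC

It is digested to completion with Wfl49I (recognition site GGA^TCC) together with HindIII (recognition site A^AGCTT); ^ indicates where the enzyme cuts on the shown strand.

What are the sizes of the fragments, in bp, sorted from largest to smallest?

50, 25, 23, 22, 15, 11 bp

Wfl49I sites (GGATCC) start at positions 9, 81.
Wfl49I cuts after base 3 of each site, so after positions 11, 83.
HindIII sites (AAGCTT) start at positions 33, 106, 131.
HindIII cuts after the first base of each site, so after positions 33, 106, 131.
Combined cut positions: 11, 33, 83, 106, 131.
Linear molecule, 5 cuts → 6 fragments:
  1–11 → 11 bp
  12–33 → 22 bp
  34–83 → 50 bp
  84–106 → 23 bp
  107–131 → 25 bp
  132–146 → 15 bp
Sorted largest to smallest: 50, 25, 23, 22, 15, 11 bp.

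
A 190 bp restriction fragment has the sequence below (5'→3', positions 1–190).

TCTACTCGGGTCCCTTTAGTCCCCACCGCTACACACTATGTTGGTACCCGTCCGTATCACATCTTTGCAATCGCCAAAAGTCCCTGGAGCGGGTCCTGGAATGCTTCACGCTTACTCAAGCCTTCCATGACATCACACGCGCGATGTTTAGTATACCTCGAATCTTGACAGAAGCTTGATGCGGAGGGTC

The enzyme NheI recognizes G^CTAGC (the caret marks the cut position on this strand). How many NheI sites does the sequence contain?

No occurrence of GCTAGC is present in the sequence.
NheI does not cut: 0 sites.

0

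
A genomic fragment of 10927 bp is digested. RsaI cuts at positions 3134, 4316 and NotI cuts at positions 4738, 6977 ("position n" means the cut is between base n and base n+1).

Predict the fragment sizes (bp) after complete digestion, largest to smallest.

3950, 3134, 2239, 1182, 422 bp

Combined cut positions (sorted): 3134, 4316, 4738, 6977.
Linear molecule, 4 cuts → 5 fragments:
  3134 − 0 = 3134 bp
  4316 − 3134 = 1182 bp
  4738 − 4316 = 422 bp
  6977 − 4738 = 2239 bp
  10927 − 6977 = 3950 bp
Sorted largest to smallest: 3950, 3134, 2239, 1182, 422 bp.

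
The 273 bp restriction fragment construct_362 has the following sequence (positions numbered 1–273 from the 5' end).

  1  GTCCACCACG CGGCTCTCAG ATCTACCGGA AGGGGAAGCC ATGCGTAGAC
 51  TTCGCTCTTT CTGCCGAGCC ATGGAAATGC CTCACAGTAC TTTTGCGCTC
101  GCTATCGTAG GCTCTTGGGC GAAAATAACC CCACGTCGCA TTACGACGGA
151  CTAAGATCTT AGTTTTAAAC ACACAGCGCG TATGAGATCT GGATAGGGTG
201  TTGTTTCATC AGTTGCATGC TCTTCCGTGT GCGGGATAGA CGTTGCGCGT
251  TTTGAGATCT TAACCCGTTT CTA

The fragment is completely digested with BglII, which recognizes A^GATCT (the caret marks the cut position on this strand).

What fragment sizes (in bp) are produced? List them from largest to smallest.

BglII sites (AGATCT) start at positions 19, 154, 185, 255.
BglII cuts after the first base of each site, so after positions 19, 154, 185, 255.
Linear molecule, 4 cuts → 5 fragments:
  1–19 → 19 bp
  20–154 → 135 bp
  155–185 → 31 bp
  186–255 → 70 bp
  256–273 → 18 bp
Sorted largest to smallest: 135, 70, 31, 19, 18 bp.

135, 70, 31, 19, 18 bp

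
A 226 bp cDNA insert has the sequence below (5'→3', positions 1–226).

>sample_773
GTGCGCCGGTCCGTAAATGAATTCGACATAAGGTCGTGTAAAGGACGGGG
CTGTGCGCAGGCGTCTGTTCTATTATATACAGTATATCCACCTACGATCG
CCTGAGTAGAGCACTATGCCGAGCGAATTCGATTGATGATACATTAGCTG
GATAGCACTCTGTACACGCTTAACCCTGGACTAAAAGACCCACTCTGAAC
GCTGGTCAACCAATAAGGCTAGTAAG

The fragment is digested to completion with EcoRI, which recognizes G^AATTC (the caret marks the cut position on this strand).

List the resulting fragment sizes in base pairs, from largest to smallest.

EcoRI sites (GAATTC) start at positions 19, 125.
EcoRI cuts after the first base of each site, so after positions 19, 125.
Linear molecule, 2 cuts → 3 fragments:
  1–19 → 19 bp
  20–125 → 106 bp
  126–226 → 101 bp
Sorted largest to smallest: 106, 101, 19 bp.

106, 101, 19 bp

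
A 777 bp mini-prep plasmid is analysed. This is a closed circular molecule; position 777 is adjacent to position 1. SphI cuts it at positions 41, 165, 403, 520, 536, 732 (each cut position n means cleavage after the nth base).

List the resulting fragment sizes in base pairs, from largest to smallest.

238, 196, 124, 117, 86, 16 bp

Circular molecule, 6 cuts → 6 fragments:
  165 − 41 = 124 bp
  403 − 165 = 238 bp
  520 − 403 = 117 bp
  536 − 520 = 16 bp
  732 − 536 = 196 bp
  wrap: 777 − 732 + 41 = 86 bp
Sorted largest to smallest: 238, 196, 124, 117, 86, 16 bp.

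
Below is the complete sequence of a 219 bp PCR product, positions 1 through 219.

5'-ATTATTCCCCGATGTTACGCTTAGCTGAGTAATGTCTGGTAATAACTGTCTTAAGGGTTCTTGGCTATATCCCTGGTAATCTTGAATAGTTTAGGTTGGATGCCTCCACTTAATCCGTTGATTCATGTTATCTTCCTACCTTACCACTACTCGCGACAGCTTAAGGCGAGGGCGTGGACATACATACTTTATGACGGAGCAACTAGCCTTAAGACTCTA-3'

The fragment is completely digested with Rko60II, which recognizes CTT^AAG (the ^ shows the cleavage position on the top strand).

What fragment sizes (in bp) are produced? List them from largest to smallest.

110, 52, 48, 9 bp

Rko60II sites (CTTAAG) start at positions 50, 160, 208.
Rko60II cuts after base 3 of each site, so after positions 52, 162, 210.
Linear molecule, 3 cuts → 4 fragments:
  1–52 → 52 bp
  53–162 → 110 bp
  163–210 → 48 bp
  211–219 → 9 bp
Sorted largest to smallest: 110, 52, 48, 9 bp.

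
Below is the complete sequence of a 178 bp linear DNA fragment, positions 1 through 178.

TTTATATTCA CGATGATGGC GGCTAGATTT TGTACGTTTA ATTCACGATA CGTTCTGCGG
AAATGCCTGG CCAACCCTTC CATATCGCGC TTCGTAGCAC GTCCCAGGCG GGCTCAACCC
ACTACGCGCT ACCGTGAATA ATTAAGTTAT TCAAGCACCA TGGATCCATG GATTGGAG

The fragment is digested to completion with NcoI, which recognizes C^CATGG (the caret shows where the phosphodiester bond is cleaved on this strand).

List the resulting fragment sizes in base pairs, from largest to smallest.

158, 12, 8 bp

NcoI sites (CCATGG) start at positions 158, 166.
NcoI cuts after the first base of each site, so after positions 158, 166.
Linear molecule, 2 cuts → 3 fragments:
  1–158 → 158 bp
  159–166 → 8 bp
  167–178 → 12 bp
Sorted largest to smallest: 158, 12, 8 bp.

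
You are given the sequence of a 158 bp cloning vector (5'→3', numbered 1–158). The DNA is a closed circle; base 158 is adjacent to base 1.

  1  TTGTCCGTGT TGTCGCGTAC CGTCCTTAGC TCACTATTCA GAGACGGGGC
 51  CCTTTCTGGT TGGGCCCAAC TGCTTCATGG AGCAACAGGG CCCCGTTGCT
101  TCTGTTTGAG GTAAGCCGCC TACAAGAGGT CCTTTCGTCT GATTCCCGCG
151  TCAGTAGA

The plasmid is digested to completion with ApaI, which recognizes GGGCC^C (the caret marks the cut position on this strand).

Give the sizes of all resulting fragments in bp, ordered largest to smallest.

117, 26, 15 bp

ApaI sites (GGGCCC) start at positions 47, 62, 88.
ApaI cuts after base 5 of each site (before the last base), so after positions 51, 66, 92.
Circular molecule, 3 cuts → 3 fragments:
  52–66 → 15 bp
  67–92 → 26 bp
  93–158 then 1–51 → 66 + 51 = 117 bp
Sorted largest to smallest: 117, 26, 15 bp.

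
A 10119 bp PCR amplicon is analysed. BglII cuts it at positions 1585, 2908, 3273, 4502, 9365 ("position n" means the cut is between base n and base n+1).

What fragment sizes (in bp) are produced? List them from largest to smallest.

4863, 1585, 1323, 1229, 754, 365 bp

Linear molecule, 5 cuts → 6 fragments:
  1585 − 0 = 1585 bp
  2908 − 1585 = 1323 bp
  3273 − 2908 = 365 bp
  4502 − 3273 = 1229 bp
  9365 − 4502 = 4863 bp
  10119 − 9365 = 754 bp
Sorted largest to smallest: 4863, 1585, 1323, 1229, 754, 365 bp.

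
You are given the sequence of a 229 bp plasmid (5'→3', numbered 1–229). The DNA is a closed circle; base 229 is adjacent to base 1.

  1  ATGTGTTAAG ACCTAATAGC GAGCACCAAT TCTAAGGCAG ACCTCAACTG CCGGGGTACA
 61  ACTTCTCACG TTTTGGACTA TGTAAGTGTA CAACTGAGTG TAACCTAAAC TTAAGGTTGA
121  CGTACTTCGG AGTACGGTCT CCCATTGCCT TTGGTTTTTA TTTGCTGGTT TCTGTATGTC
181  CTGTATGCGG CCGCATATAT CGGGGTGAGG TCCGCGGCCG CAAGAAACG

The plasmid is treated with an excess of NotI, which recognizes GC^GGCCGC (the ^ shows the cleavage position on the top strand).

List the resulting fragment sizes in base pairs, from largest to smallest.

202, 27 bp

NotI sites (GCGGCCGC) start at positions 187, 214.
NotI cuts after base 2 of each site, so after positions 188, 215.
Circular molecule, 2 cuts → 2 fragments:
  189–215 → 27 bp
  216–229 then 1–188 → 14 + 188 = 202 bp
Sorted largest to smallest: 202, 27 bp.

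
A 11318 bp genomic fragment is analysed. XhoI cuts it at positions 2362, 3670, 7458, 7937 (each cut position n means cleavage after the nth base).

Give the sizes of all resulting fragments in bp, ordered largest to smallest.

Linear molecule, 4 cuts → 5 fragments:
  2362 − 0 = 2362 bp
  3670 − 2362 = 1308 bp
  7458 − 3670 = 3788 bp
  7937 − 7458 = 479 bp
  11318 − 7937 = 3381 bp
Sorted largest to smallest: 3788, 3381, 2362, 1308, 479 bp.

3788, 3381, 2362, 1308, 479 bp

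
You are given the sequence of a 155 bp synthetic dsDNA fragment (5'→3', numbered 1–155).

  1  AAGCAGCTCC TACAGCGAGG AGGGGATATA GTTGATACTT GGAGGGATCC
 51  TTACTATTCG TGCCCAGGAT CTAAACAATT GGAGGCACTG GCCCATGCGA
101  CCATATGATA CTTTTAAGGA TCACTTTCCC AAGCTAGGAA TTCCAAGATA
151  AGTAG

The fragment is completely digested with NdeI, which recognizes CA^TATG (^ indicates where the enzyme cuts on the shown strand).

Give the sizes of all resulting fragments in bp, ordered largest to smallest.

The NdeI site (CATATG) starts at position 102.
NdeI cuts after base 2 of each site, so after position 103.
Linear molecule, 1 cut → 2 fragments:
  1–103 → 103 bp
  104–155 → 52 bp
Sorted largest to smallest: 103, 52 bp.

103, 52 bp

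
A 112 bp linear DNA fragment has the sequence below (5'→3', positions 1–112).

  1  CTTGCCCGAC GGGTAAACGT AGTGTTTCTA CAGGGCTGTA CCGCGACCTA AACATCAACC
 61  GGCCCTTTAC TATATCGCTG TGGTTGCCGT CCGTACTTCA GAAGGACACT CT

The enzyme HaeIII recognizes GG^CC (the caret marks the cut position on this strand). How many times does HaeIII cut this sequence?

1

GGCC occurs starting at position 61.
HaeIII cuts at 1 site.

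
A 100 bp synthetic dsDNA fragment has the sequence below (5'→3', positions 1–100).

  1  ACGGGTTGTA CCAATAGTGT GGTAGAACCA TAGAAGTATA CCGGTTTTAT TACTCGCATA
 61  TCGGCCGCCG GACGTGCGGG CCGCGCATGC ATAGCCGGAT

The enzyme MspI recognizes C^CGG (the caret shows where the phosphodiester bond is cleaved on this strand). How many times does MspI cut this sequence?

CCGG occurs starting at positions 41, 68, 95.
MspI cuts at 3 sites.

3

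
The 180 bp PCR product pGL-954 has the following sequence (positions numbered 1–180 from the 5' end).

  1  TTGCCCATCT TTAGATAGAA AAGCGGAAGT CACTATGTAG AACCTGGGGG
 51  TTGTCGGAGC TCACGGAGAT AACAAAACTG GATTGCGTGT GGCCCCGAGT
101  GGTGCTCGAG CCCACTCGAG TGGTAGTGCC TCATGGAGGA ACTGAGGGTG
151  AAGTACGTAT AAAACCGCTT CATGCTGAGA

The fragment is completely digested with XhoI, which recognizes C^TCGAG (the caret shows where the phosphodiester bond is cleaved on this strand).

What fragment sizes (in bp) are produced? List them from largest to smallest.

XhoI sites (CTCGAG) start at positions 105, 115.
XhoI cuts after the first base of each site, so after positions 105, 115.
Linear molecule, 2 cuts → 3 fragments:
  1–105 → 105 bp
  106–115 → 10 bp
  116–180 → 65 bp
Sorted largest to smallest: 105, 65, 10 bp.

105, 65, 10 bp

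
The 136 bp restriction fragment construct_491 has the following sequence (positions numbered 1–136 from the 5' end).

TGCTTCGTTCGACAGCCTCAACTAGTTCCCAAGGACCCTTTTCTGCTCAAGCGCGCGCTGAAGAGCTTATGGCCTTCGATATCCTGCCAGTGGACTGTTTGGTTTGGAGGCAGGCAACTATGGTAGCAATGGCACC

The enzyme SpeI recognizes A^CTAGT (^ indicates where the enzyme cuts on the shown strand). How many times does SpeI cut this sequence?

ACTAGT occurs starting at position 21.
SpeI cuts at 1 site.

1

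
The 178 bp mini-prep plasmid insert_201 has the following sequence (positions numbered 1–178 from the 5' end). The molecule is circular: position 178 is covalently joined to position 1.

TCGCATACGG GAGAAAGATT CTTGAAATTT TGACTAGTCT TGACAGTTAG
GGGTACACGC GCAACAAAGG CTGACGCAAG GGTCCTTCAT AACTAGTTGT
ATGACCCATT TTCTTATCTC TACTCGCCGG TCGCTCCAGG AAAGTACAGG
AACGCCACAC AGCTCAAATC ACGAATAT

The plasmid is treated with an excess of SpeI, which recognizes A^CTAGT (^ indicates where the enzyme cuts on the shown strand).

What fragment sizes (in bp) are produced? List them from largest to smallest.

119, 59 bp

SpeI sites (ACTAGT) start at positions 33, 92.
SpeI cuts after the first base of each site, so after positions 33, 92.
Circular molecule, 2 cuts → 2 fragments:
  34–92 → 59 bp
  93–178 then 1–33 → 86 + 33 = 119 bp
Sorted largest to smallest: 119, 59 bp.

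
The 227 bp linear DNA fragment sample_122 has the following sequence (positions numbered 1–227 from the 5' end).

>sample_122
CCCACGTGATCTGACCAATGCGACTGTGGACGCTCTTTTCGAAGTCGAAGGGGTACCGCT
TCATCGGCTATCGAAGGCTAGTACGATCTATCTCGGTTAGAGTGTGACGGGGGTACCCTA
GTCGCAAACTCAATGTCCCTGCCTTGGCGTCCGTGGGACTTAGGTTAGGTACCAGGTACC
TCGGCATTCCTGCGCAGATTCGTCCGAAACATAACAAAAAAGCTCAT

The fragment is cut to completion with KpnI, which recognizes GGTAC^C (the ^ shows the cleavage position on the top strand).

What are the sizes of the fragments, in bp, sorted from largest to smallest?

KpnI sites (GGTACC) start at positions 52, 112, 168, 175.
KpnI cuts after base 5 of each site (before the last base), so after positions 56, 116, 172, 179.
Linear molecule, 4 cuts → 5 fragments:
  1–56 → 56 bp
  57–116 → 60 bp
  117–172 → 56 bp
  173–179 → 7 bp
  180–227 → 48 bp
Sorted largest to smallest: 60, 56, 56, 48, 7 bp.

60, 56, 56, 48, 7 bp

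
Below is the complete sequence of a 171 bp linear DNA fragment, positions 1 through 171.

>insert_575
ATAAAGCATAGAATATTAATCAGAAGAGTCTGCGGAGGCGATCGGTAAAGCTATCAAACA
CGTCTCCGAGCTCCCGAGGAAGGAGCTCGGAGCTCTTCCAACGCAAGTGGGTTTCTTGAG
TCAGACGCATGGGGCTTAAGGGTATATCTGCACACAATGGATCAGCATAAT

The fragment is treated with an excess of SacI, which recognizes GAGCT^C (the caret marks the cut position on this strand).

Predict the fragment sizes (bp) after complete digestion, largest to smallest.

77, 72, 15, 7 bp

SacI sites (GAGCTC) start at positions 68, 83, 90.
SacI cuts after base 5 of each site (before the last base), so after positions 72, 87, 94.
Linear molecule, 3 cuts → 4 fragments:
  1–72 → 72 bp
  73–87 → 15 bp
  88–94 → 7 bp
  95–171 → 77 bp
Sorted largest to smallest: 77, 72, 15, 7 bp.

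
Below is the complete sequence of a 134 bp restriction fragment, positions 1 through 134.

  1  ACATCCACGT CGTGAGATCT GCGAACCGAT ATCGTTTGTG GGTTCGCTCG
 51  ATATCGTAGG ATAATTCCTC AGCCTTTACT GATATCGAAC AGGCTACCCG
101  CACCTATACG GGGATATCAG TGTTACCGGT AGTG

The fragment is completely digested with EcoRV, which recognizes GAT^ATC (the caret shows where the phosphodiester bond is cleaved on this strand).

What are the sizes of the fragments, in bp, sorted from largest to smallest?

EcoRV sites (GATATC) start at positions 28, 50, 81, 113.
EcoRV cuts after base 3 of each site, so after positions 30, 52, 83, 115.
Linear molecule, 4 cuts → 5 fragments:
  1–30 → 30 bp
  31–52 → 22 bp
  53–83 → 31 bp
  84–115 → 32 bp
  116–134 → 19 bp
Sorted largest to smallest: 32, 31, 30, 22, 19 bp.

32, 31, 30, 22, 19 bp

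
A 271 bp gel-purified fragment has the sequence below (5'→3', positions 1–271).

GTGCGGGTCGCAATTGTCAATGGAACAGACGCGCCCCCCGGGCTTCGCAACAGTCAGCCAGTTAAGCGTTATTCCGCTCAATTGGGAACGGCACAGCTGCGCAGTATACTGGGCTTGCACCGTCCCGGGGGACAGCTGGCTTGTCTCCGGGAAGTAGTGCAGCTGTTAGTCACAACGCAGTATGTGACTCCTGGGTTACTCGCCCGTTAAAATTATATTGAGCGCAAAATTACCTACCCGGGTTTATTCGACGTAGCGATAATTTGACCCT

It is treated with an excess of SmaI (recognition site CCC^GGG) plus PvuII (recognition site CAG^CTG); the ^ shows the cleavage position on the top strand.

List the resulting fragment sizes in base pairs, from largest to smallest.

77, 57, 39, 32, 30, 27, 9 bp

SmaI sites (CCCGGG) start at positions 37, 124, 237.
SmaI cuts after base 3 of each site, so after positions 39, 126, 239.
PvuII sites (CAGCTG) start at positions 94, 133, 160.
PvuII cuts after base 3 of each site, so after positions 96, 135, 162.
Combined cut positions: 39, 96, 126, 135, 162, 239.
Linear molecule, 6 cuts → 7 fragments:
  1–39 → 39 bp
  40–96 → 57 bp
  97–126 → 30 bp
  127–135 → 9 bp
  136–162 → 27 bp
  163–239 → 77 bp
  240–271 → 32 bp
Sorted largest to smallest: 77, 57, 39, 32, 30, 27, 9 bp.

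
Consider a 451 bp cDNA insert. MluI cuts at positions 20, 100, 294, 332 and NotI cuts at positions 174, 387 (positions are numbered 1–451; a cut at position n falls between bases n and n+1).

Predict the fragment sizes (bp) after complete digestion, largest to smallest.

120, 80, 74, 64, 55, 38, 20 bp

Combined cut positions (sorted): 20, 100, 174, 294, 332, 387.
Linear molecule, 6 cuts → 7 fragments:
  20 − 0 = 20 bp
  100 − 20 = 80 bp
  174 − 100 = 74 bp
  294 − 174 = 120 bp
  332 − 294 = 38 bp
  387 − 332 = 55 bp
  451 − 387 = 64 bp
Sorted largest to smallest: 120, 80, 74, 64, 55, 38, 20 bp.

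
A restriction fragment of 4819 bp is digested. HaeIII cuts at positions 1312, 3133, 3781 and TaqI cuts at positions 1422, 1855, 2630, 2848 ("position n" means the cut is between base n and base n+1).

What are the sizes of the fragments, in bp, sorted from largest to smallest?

Combined cut positions (sorted): 1312, 1422, 1855, 2630, 2848, 3133, 3781.
Linear molecule, 7 cuts → 8 fragments:
  1312 − 0 = 1312 bp
  1422 − 1312 = 110 bp
  1855 − 1422 = 433 bp
  2630 − 1855 = 775 bp
  2848 − 2630 = 218 bp
  3133 − 2848 = 285 bp
  3781 − 3133 = 648 bp
  4819 − 3781 = 1038 bp
Sorted largest to smallest: 1312, 1038, 775, 648, 433, 285, 218, 110 bp.

1312, 1038, 775, 648, 433, 285, 218, 110 bp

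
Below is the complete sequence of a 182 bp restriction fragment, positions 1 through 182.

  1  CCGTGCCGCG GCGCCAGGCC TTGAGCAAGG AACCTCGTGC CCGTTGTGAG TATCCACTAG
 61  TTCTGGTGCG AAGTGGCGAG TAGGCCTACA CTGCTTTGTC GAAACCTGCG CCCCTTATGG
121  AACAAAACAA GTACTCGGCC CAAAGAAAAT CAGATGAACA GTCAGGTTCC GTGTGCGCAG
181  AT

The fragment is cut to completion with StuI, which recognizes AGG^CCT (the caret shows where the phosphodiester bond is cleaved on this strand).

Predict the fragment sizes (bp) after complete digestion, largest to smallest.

StuI sites (AGGCCT) start at positions 16, 82.
StuI cuts after base 3 of each site, so after positions 18, 84.
Linear molecule, 2 cuts → 3 fragments:
  1–18 → 18 bp
  19–84 → 66 bp
  85–182 → 98 bp
Sorted largest to smallest: 98, 66, 18 bp.

98, 66, 18 bp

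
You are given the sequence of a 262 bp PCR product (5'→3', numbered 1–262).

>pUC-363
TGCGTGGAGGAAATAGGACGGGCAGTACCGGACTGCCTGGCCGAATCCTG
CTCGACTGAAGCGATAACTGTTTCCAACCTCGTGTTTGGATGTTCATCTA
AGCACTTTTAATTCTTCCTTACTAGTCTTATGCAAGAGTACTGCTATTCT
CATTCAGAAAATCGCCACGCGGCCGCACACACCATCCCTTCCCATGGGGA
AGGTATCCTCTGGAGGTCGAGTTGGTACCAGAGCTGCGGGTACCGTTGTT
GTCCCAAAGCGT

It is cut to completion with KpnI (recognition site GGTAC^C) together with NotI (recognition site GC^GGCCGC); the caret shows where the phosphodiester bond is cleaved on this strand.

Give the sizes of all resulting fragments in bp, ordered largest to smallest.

170, 58, 19, 15 bp

KpnI sites (GGTACC) start at positions 224, 239.
KpnI cuts after base 5 of each site (before the last base), so after positions 228, 243.
The NotI site (GCGGCCGC) starts at position 169.
NotI cuts after base 2 of each site, so after position 170.
Combined cut positions: 170, 228, 243.
Linear molecule, 3 cuts → 4 fragments:
  1–170 → 170 bp
  171–228 → 58 bp
  229–243 → 15 bp
  244–262 → 19 bp
Sorted largest to smallest: 170, 58, 19, 15 bp.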